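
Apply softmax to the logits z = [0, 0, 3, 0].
p = [0.0433, 0.0433, 0.87, 0.0433]

exp(z) = [1, 1, 20.09, 1]
Sum = 23.09
p = [0.0433, 0.0433, 0.87, 0.0433]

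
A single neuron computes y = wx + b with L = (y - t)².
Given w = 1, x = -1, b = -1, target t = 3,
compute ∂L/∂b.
∂L/∂b = -10

y = wx + b = (1)(-1) + -1 = -2
∂L/∂y = 2(y - t) = 2(-2 - 3) = -10
∂y/∂b = 1
∂L/∂b = ∂L/∂y · ∂y/∂b = -10 × 1 = -10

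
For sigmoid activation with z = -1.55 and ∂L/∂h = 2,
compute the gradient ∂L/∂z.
∂L/∂z = 0.2889

σ(-1.55) = 0.1751
σ'(-1.55) = σ(-1.55)(1 - σ(-1.55)) = 0.1751 × 0.8249 = 0.1444
∂L/∂z = ∂L/∂h · σ'(z) = 2 × 0.1444 = 0.2889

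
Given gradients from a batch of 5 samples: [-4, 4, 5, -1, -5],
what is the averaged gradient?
Average gradient = -0.2

Average = (1/5)(-4 + 4 + 5 + -1 + -5) = -1/5 = -0.2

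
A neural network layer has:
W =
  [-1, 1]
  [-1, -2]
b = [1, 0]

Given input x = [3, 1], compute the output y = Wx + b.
y = [-1, -5]

Wx = [-1×3 + 1×1, -1×3 + -2×1]
   = [-2, -5]
y = Wx + b = [-2 + 1, -5 + 0] = [-1, -5]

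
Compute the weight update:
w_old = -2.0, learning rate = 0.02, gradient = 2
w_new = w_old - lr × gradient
w_new = -2.04

w_new = w - η·∂L/∂w = -2.0 - 0.02×(2) = -2.0 - (0.04) = -2.04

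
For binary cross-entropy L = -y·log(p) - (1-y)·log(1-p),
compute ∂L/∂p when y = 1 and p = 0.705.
∂L/∂p = -1.418

∂L/∂p = -y/p + (1-y)/(1-p) = -1/0.705 + 0 = -1.418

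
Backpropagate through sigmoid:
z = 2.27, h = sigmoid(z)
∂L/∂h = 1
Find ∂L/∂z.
∂L/∂z = 0.08487

σ(2.27) = 0.9064
σ'(2.27) = σ(2.27)(1 - σ(2.27)) = 0.9064 × 0.09364 = 0.08487
∂L/∂z = ∂L/∂h · σ'(z) = 1 × 0.08487 = 0.08487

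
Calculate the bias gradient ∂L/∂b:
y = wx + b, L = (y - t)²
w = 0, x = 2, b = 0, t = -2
∂L/∂b = 4

y = wx + b = (0)(2) + 0 = 0
∂L/∂y = 2(y - t) = 2(0 - -2) = 4
∂y/∂b = 1
∂L/∂b = ∂L/∂y · ∂y/∂b = 4 × 1 = 4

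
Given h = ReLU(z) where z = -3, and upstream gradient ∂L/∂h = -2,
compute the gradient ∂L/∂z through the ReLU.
∂L/∂z = 0

h = ReLU(-3) = 0
Since z < 0: ∂h/∂z = 0
∂L/∂z = ∂L/∂h · ∂h/∂z = -2 × 0 = 0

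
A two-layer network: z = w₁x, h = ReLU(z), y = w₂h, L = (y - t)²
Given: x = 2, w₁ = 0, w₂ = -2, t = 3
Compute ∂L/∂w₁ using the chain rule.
∂L/∂w₁ = 0

Forward pass:
z = w₁x = 0×2 = 0
h = ReLU(0) = 0
y = w₂h = -2×0 = 0

Backward pass:
∂L/∂y = 2(y - t) = 2(0 - 3) = -6
∂y/∂h = w₂ = -2
∂h/∂z = 0 (ReLU derivative)
∂z/∂w₁ = x = 2

∂L/∂w₁ = -6 × -2 × 0 × 2 = 0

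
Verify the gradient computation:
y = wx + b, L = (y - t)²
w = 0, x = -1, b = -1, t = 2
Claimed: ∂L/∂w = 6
Correct

y = (0)(-1) + -1 = -1
∂L/∂y = 2(y - t) = 2(-1 - 2) = -6
∂y/∂w = x = -1
∂L/∂w = -6 × -1 = 6

Claimed value: 6
Correct: The correct gradient is 6.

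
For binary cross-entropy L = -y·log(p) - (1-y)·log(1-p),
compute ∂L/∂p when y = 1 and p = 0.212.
∂L/∂p = -4.717

∂L/∂p = -y/p + (1-y)/(1-p) = -1/0.212 + 0 = -4.717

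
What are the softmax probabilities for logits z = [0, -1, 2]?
p = [0.1142, 0.042, 0.8438]

exp(z) = [1, 0.3679, 7.389]
Sum = 8.757
p = [0.1142, 0.042, 0.8438]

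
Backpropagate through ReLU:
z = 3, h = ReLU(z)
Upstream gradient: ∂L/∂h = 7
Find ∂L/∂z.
∂L/∂z = 7

h = ReLU(3) = 3
Since z > 0: ∂h/∂z = 1
∂L/∂z = ∂L/∂h · ∂h/∂z = 7 × 1 = 7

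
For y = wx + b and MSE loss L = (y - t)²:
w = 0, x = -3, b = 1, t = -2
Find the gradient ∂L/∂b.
∂L/∂b = 6

y = wx + b = (0)(-3) + 1 = 1
∂L/∂y = 2(y - t) = 2(1 - -2) = 6
∂y/∂b = 1
∂L/∂b = ∂L/∂y · ∂y/∂b = 6 × 1 = 6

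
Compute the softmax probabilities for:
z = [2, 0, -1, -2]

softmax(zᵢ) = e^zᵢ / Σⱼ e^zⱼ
p = [0.831, 0.1125, 0.0414, 0.0152]

exp(z) = [7.389, 1, 0.3679, 0.1353]
Sum = 8.892
p = [0.831, 0.1125, 0.0414, 0.0152]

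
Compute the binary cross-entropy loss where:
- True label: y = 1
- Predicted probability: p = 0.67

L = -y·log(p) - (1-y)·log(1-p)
L = 0.4005

L = -1·log(0.67) - 0·log(0.33) = -log(0.67) = 0.4005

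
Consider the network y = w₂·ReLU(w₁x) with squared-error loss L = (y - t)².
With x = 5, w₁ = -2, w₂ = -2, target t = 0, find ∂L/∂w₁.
∂L/∂w₁ = 0

Forward pass:
z = w₁x = -2×5 = -10
h = ReLU(-10) = 0
y = w₂h = -2×0 = 0

Backward pass:
∂L/∂y = 2(y - t) = 2(0 - 0) = 0
∂y/∂h = w₂ = -2
∂h/∂z = 0 (ReLU derivative)
∂z/∂w₁ = x = 5

∂L/∂w₁ = 0 × -2 × 0 × 5 = 0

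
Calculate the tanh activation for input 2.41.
0.984

tanh(2.41) = (e^(2.41) - e^(-2.41))/(e^(2.41) + e^(-2.41)) = 0.984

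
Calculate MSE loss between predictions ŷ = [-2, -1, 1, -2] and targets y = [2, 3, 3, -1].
MSE = 9.25

MSE = (1/4)((-2-2)² + (-1-3)² + (1-3)² + (-2--1)²) = (1/4)(16 + 16 + 4 + 1) = 9.25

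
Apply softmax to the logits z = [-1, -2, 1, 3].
p = [0.0158, 0.0058, 0.1166, 0.8618]

exp(z) = [0.3679, 0.1353, 2.718, 20.09]
Sum = 23.31
p = [0.0158, 0.0058, 0.1166, 0.8618]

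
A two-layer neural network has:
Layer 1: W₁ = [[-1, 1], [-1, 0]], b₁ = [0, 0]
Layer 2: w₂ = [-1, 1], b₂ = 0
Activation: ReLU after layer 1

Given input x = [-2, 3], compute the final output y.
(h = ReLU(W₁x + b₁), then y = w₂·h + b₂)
y = -3

Layer 1 pre-activation: z₁ = [5, 2]
After ReLU: h = [5, 2]
Layer 2 output: y = -1×5 + 1×2 + 0 = -3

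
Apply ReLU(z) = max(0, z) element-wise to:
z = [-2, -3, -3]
h = [0, 0, 0]

ReLU applied element-wise: max(0,-2)=0, max(0,-3)=0, max(0,-3)=0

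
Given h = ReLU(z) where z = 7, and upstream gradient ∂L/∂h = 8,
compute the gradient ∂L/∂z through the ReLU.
∂L/∂z = 8

h = ReLU(7) = 7
Since z > 0: ∂h/∂z = 1
∂L/∂z = ∂L/∂h · ∂h/∂z = 8 × 1 = 8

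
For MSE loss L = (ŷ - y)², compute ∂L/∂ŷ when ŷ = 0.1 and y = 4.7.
∂L/∂ŷ = -9.2

∂L/∂ŷ = 2(ŷ - y) = 2(0.1 - 4.7) = 2(-4.6) = -9.2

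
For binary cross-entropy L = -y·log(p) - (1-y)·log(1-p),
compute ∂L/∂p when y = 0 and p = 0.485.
∂L/∂p = 1.942

∂L/∂p = -y/p + (1-y)/(1-p) = 0 + 1/0.515 = 1.942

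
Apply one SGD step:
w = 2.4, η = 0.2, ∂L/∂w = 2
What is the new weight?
w_new = 2

w_new = w - η·∂L/∂w = 2.4 - 0.2×(2) = 2.4 - (0.4) = 2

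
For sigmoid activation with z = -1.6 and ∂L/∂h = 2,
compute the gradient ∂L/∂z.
∂L/∂z = 0.2795

σ(-1.6) = 0.168
σ'(-1.6) = σ(-1.6)(1 - σ(-1.6)) = 0.168 × 0.832 = 0.1398
∂L/∂z = ∂L/∂h · σ'(z) = 2 × 0.1398 = 0.2795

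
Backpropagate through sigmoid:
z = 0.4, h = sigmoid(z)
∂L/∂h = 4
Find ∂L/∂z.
∂L/∂z = 0.961

σ(0.4) = 0.5987
σ'(0.4) = σ(0.4)(1 - σ(0.4)) = 0.5987 × 0.4013 = 0.2403
∂L/∂z = ∂L/∂h · σ'(z) = 4 × 0.2403 = 0.961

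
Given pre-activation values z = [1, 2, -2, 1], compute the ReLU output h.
h = [1, 2, 0, 1]

ReLU applied element-wise: max(0,1)=1, max(0,2)=2, max(0,-2)=0, max(0,1)=1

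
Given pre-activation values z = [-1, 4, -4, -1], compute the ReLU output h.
h = [0, 4, 0, 0]

ReLU applied element-wise: max(0,-1)=0, max(0,4)=4, max(0,-4)=0, max(0,-1)=0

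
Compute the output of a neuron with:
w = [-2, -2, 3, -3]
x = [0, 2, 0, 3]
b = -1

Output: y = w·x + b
y = -14

y = (-2)(0) + (-2)(2) + (3)(0) + (-3)(3) + -1 = -14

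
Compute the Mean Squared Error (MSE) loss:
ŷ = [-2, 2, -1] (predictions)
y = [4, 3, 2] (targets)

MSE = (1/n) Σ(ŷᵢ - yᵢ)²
MSE = 15.33

MSE = (1/3)((-2-4)² + (2-3)² + (-1-2)²) = (1/3)(36 + 1 + 9) = 15.33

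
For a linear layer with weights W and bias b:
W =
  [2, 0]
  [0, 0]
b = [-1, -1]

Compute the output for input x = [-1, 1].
y = [-3, -1]

Wx = [2×-1 + 0×1, 0×-1 + 0×1]
   = [-2, 0]
y = Wx + b = [-2 + -1, 0 + -1] = [-3, -1]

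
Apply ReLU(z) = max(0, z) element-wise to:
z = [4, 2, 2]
h = [4, 2, 2]

ReLU applied element-wise: max(0,4)=4, max(0,2)=2, max(0,2)=2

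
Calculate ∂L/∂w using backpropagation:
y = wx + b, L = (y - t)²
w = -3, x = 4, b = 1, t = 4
∂L/∂w = -120

y = wx + b = (-3)(4) + 1 = -11
∂L/∂y = 2(y - t) = 2(-11 - 4) = -30
∂y/∂w = x = 4
∂L/∂w = ∂L/∂y · ∂y/∂w = -30 × 4 = -120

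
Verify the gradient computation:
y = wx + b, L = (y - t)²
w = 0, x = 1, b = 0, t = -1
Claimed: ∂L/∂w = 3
Incorrect

y = (0)(1) + 0 = 0
∂L/∂y = 2(y - t) = 2(0 - -1) = 2
∂y/∂w = x = 1
∂L/∂w = 2 × 1 = 2

Claimed value: 3
Incorrect: The correct gradient is 2.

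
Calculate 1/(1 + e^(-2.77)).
0.941

sigmoid(2.77) = 1/(1 + e^(-2.77)) = 1/(1 + 0.06266) = 0.941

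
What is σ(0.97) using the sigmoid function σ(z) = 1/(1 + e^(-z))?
0.7251

sigmoid(0.97) = 1/(1 + e^(-0.97)) = 1/(1 + 0.3791) = 0.7251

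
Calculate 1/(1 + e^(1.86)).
0.1347

sigmoid(-1.86) = 1/(1 + e^(1.86)) = 1/(1 + 6.424) = 0.1347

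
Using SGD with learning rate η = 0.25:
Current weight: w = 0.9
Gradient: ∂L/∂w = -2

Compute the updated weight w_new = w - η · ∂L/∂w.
w_new = 1.4

w_new = w - η·∂L/∂w = 0.9 - 0.25×(-2) = 0.9 - (-0.5) = 1.4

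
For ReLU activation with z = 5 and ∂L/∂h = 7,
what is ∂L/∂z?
∂L/∂z = 7

h = ReLU(5) = 5
Since z > 0: ∂h/∂z = 1
∂L/∂z = ∂L/∂h · ∂h/∂z = 7 × 1 = 7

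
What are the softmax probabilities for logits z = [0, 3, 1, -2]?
p = [0.0418, 0.839, 0.1135, 0.0057]

exp(z) = [1, 20.09, 2.718, 0.1353]
Sum = 23.94
p = [0.0418, 0.839, 0.1135, 0.0057]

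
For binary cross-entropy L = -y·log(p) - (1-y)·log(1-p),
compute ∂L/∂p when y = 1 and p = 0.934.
∂L/∂p = -1.071

∂L/∂p = -y/p + (1-y)/(1-p) = -1/0.934 + 0 = -1.071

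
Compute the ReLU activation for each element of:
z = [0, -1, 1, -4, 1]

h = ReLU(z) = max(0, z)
h = [0, 0, 1, 0, 1]

ReLU applied element-wise: max(0,0)=0, max(0,-1)=0, max(0,1)=1, max(0,-4)=0, max(0,1)=1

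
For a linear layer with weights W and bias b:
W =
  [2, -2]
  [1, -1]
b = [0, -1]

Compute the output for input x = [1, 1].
y = [0, -1]

Wx = [2×1 + -2×1, 1×1 + -1×1]
   = [0, 0]
y = Wx + b = [0 + 0, 0 + -1] = [0, -1]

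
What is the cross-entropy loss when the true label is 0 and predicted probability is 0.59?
L = 0.8916

L = -0·log(0.59) - 1·log(0.41) = -log(0.41) = 0.8916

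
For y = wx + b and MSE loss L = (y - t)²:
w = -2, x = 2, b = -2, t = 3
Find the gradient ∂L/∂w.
∂L/∂w = -36

y = wx + b = (-2)(2) + -2 = -6
∂L/∂y = 2(y - t) = 2(-6 - 3) = -18
∂y/∂w = x = 2
∂L/∂w = ∂L/∂y · ∂y/∂w = -18 × 2 = -36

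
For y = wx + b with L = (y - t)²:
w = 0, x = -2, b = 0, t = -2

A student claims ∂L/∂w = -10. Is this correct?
Incorrect

y = (0)(-2) + 0 = 0
∂L/∂y = 2(y - t) = 2(0 - -2) = 4
∂y/∂w = x = -2
∂L/∂w = 4 × -2 = -8

Claimed value: -10
Incorrect: The correct gradient is -8.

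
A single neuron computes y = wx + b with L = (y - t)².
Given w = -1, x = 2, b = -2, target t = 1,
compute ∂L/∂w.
∂L/∂w = -20

y = wx + b = (-1)(2) + -2 = -4
∂L/∂y = 2(y - t) = 2(-4 - 1) = -10
∂y/∂w = x = 2
∂L/∂w = ∂L/∂y · ∂y/∂w = -10 × 2 = -20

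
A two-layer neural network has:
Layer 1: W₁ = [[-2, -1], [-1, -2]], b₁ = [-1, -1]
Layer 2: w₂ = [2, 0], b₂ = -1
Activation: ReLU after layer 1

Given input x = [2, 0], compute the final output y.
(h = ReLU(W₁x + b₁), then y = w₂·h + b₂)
y = -1

Layer 1 pre-activation: z₁ = [-5, -3]
After ReLU: h = [0, 0]
Layer 2 output: y = 2×0 + 0×0 + -1 = -1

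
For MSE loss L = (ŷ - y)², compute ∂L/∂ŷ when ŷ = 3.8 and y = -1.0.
∂L/∂ŷ = 9.6

∂L/∂ŷ = 2(ŷ - y) = 2(3.8 - -1.0) = 2(4.8) = 9.6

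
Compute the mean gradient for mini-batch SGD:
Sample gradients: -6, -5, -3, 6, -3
Average gradient = -2.2

Average = (1/5)(-6 + -5 + -3 + 6 + -3) = -11/5 = -2.2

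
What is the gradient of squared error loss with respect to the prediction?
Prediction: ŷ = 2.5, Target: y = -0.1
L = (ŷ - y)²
∂L/∂ŷ = 5.2

∂L/∂ŷ = 2(ŷ - y) = 2(2.5 - -0.1) = 2(2.6) = 5.2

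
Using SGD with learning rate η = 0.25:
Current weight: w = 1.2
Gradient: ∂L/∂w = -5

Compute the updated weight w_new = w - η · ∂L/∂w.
w_new = 2.45

w_new = w - η·∂L/∂w = 1.2 - 0.25×(-5) = 1.2 - (-1.25) = 2.45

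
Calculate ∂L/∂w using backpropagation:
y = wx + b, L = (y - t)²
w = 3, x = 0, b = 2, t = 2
∂L/∂w = 0

y = wx + b = (3)(0) + 2 = 2
∂L/∂y = 2(y - t) = 2(2 - 2) = 0
∂y/∂w = x = 0
∂L/∂w = ∂L/∂y · ∂y/∂w = 0 × 0 = 0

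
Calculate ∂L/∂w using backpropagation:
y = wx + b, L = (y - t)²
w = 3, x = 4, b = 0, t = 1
∂L/∂w = 88

y = wx + b = (3)(4) + 0 = 12
∂L/∂y = 2(y - t) = 2(12 - 1) = 22
∂y/∂w = x = 4
∂L/∂w = ∂L/∂y · ∂y/∂w = 22 × 4 = 88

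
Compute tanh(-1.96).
-0.9611

tanh(-1.96) = (e^(-1.96) - e^(1.96))/(e^(-1.96) + e^(1.96)) = -0.9611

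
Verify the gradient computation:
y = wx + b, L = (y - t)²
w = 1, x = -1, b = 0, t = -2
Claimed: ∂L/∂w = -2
Correct

y = (1)(-1) + 0 = -1
∂L/∂y = 2(y - t) = 2(-1 - -2) = 2
∂y/∂w = x = -1
∂L/∂w = 2 × -1 = -2

Claimed value: -2
Correct: The correct gradient is -2.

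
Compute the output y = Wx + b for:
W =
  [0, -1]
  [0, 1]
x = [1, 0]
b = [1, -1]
y = [1, -1]

Wx = [0×1 + -1×0, 0×1 + 1×0]
   = [0, 0]
y = Wx + b = [0 + 1, 0 + -1] = [1, -1]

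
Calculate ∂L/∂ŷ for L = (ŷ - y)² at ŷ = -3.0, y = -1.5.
∂L/∂ŷ = -3.0

∂L/∂ŷ = 2(ŷ - y) = 2(-3.0 - -1.5) = 2(-1.5) = -3.0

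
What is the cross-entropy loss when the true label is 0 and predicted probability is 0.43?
L = 0.5621

L = -0·log(0.43) - 1·log(0.57) = -log(0.57) = 0.5621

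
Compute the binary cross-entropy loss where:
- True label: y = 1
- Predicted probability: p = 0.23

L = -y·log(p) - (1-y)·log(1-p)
L = 1.47

L = -1·log(0.23) - 0·log(0.77) = -log(0.23) = 1.47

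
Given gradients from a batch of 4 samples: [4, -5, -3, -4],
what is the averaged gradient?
Average gradient = -2

Average = (1/4)(4 + -5 + -3 + -4) = -8/4 = -2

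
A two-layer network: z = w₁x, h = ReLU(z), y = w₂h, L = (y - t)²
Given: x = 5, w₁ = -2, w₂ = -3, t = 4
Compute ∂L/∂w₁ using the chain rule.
∂L/∂w₁ = 0

Forward pass:
z = w₁x = -2×5 = -10
h = ReLU(-10) = 0
y = w₂h = -3×0 = 0

Backward pass:
∂L/∂y = 2(y - t) = 2(0 - 4) = -8
∂y/∂h = w₂ = -3
∂h/∂z = 0 (ReLU derivative)
∂z/∂w₁ = x = 5

∂L/∂w₁ = -8 × -3 × 0 × 5 = 0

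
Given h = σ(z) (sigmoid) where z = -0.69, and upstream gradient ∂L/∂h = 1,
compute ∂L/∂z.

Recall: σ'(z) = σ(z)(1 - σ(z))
∂L/∂z = 0.2225

σ(-0.69) = 0.334
σ'(-0.69) = σ(-0.69)(1 - σ(-0.69)) = 0.334 × 0.666 = 0.2225
∂L/∂z = ∂L/∂h · σ'(z) = 1 × 0.2225 = 0.2225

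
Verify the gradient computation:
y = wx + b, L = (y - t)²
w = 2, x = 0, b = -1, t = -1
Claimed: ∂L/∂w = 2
Incorrect

y = (2)(0) + -1 = -1
∂L/∂y = 2(y - t) = 2(-1 - -1) = 0
∂y/∂w = x = 0
∂L/∂w = 0 × 0 = 0

Claimed value: 2
Incorrect: The correct gradient is 0.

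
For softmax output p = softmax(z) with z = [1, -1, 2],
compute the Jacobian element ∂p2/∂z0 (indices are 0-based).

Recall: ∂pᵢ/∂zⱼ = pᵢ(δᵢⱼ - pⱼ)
∂p2/∂z0 = -0.183

p = softmax(z) = [0.2595, 0.03512, 0.7054]
p2 = 0.7054, p0 = 0.2595

∂p2/∂z0 = -p2 × p0 = -0.7054 × 0.2595 = -0.183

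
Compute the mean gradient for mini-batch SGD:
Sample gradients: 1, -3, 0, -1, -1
Average gradient = -0.8

Average = (1/5)(1 + -3 + 0 + -1 + -1) = -4/5 = -0.8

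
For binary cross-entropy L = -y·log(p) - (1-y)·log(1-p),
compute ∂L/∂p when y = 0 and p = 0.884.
∂L/∂p = 8.621

∂L/∂p = -y/p + (1-y)/(1-p) = 0 + 1/0.116 = 8.621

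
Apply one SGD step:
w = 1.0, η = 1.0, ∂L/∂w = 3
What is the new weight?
w_new = -2

w_new = w - η·∂L/∂w = 1.0 - 1.0×(3) = 1.0 - (3) = -2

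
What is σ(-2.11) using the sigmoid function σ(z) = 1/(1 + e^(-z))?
0.1081

sigmoid(-2.11) = 1/(1 + e^(2.11)) = 1/(1 + 8.248) = 0.1081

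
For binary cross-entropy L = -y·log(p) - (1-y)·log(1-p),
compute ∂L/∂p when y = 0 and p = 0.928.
∂L/∂p = 13.89

∂L/∂p = -y/p + (1-y)/(1-p) = 0 + 1/0.072 = 13.89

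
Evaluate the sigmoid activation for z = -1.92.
0.1279

sigmoid(-1.92) = 1/(1 + e^(1.92)) = 1/(1 + 6.821) = 0.1279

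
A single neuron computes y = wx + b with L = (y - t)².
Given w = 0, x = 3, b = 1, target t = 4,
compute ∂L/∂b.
∂L/∂b = -6

y = wx + b = (0)(3) + 1 = 1
∂L/∂y = 2(y - t) = 2(1 - 4) = -6
∂y/∂b = 1
∂L/∂b = ∂L/∂y · ∂y/∂b = -6 × 1 = -6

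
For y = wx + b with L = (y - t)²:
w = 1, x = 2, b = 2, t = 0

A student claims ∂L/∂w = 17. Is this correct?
Incorrect

y = (1)(2) + 2 = 4
∂L/∂y = 2(y - t) = 2(4 - 0) = 8
∂y/∂w = x = 2
∂L/∂w = 8 × 2 = 16

Claimed value: 17
Incorrect: The correct gradient is 16.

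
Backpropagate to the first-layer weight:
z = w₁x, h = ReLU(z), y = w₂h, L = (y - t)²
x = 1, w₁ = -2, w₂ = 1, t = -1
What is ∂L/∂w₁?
∂L/∂w₁ = 0

Forward pass:
z = w₁x = -2×1 = -2
h = ReLU(-2) = 0
y = w₂h = 1×0 = 0

Backward pass:
∂L/∂y = 2(y - t) = 2(0 - -1) = 2
∂y/∂h = w₂ = 1
∂h/∂z = 0 (ReLU derivative)
∂z/∂w₁ = x = 1

∂L/∂w₁ = 2 × 1 × 0 × 1 = 0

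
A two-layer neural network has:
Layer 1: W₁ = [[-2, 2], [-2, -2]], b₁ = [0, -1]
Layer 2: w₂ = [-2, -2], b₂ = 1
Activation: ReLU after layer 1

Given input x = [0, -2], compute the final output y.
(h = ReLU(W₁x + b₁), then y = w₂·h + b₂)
y = -5

Layer 1 pre-activation: z₁ = [-4, 3]
After ReLU: h = [0, 3]
Layer 2 output: y = -2×0 + -2×3 + 1 = -5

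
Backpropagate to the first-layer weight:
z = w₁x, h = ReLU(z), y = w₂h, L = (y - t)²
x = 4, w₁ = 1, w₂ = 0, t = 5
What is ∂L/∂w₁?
∂L/∂w₁ = 0

Forward pass:
z = w₁x = 1×4 = 4
h = ReLU(4) = 4
y = w₂h = 0×4 = 0

Backward pass:
∂L/∂y = 2(y - t) = 2(0 - 5) = -10
∂y/∂h = w₂ = 0
∂h/∂z = 1 (ReLU derivative)
∂z/∂w₁ = x = 4

∂L/∂w₁ = -10 × 0 × 1 × 4 = 0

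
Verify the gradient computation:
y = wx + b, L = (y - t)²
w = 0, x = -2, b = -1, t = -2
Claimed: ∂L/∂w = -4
Correct

y = (0)(-2) + -1 = -1
∂L/∂y = 2(y - t) = 2(-1 - -2) = 2
∂y/∂w = x = -2
∂L/∂w = 2 × -2 = -4

Claimed value: -4
Correct: The correct gradient is -4.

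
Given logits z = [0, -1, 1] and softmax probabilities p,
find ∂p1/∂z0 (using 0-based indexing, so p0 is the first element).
∂p1/∂z0 = -0.02203

p = softmax(z) = [0.2447, 0.09003, 0.6652]
p1 = 0.09003, p0 = 0.2447

∂p1/∂z0 = -p1 × p0 = -0.09003 × 0.2447 = -0.02203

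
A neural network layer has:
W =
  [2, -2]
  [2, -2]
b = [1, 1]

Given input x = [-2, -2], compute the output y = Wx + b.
y = [1, 1]

Wx = [2×-2 + -2×-2, 2×-2 + -2×-2]
   = [0, 0]
y = Wx + b = [0 + 1, 0 + 1] = [1, 1]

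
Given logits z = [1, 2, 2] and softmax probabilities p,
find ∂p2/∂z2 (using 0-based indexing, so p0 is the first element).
∂p2/∂z2 = 0.244

p = softmax(z) = [0.1554, 0.4223, 0.4223]
p2 = 0.4223

∂p2/∂z2 = p2(1 - p2) = 0.4223 × (1 - 0.4223) = 0.244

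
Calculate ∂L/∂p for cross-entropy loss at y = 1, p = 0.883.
∂L/∂p = -1.133

∂L/∂p = -y/p + (1-y)/(1-p) = -1/0.883 + 0 = -1.133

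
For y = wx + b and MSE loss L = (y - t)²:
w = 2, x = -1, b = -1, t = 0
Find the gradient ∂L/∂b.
∂L/∂b = -6

y = wx + b = (2)(-1) + -1 = -3
∂L/∂y = 2(y - t) = 2(-3 - 0) = -6
∂y/∂b = 1
∂L/∂b = ∂L/∂y · ∂y/∂b = -6 × 1 = -6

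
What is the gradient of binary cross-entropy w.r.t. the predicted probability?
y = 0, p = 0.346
∂L/∂p = 1.529

∂L/∂p = -y/p + (1-y)/(1-p) = 0 + 1/0.654 = 1.529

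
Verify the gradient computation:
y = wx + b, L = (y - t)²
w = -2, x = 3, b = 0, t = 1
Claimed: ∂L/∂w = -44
Incorrect

y = (-2)(3) + 0 = -6
∂L/∂y = 2(y - t) = 2(-6 - 1) = -14
∂y/∂w = x = 3
∂L/∂w = -14 × 3 = -42

Claimed value: -44
Incorrect: The correct gradient is -42.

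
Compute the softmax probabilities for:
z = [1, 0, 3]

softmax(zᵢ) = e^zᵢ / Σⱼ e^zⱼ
p = [0.1142, 0.042, 0.8438]

exp(z) = [2.718, 1, 20.09]
Sum = 23.8
p = [0.1142, 0.042, 0.8438]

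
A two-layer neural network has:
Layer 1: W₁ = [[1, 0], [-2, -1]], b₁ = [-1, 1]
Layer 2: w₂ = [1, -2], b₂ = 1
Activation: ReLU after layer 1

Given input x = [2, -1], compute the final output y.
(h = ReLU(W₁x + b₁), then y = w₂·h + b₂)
y = 2

Layer 1 pre-activation: z₁ = [1, -2]
After ReLU: h = [1, 0]
Layer 2 output: y = 1×1 + -2×0 + 1 = 2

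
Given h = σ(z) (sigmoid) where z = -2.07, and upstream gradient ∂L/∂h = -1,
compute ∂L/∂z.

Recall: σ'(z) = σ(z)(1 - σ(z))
∂L/∂z = -0.09949

σ(-2.07) = 0.112
σ'(-2.07) = σ(-2.07)(1 - σ(-2.07)) = 0.112 × 0.888 = 0.09949
∂L/∂z = ∂L/∂h · σ'(z) = -1 × 0.09949 = -0.09949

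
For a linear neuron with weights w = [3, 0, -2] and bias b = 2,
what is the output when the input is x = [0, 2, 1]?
y = 0

y = (3)(0) + (0)(2) + (-2)(1) + 2 = 0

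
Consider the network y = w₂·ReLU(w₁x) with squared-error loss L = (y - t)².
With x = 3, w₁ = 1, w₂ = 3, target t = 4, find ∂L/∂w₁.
∂L/∂w₁ = 90

Forward pass:
z = w₁x = 1×3 = 3
h = ReLU(3) = 3
y = w₂h = 3×3 = 9

Backward pass:
∂L/∂y = 2(y - t) = 2(9 - 4) = 10
∂y/∂h = w₂ = 3
∂h/∂z = 1 (ReLU derivative)
∂z/∂w₁ = x = 3

∂L/∂w₁ = 10 × 3 × 1 × 3 = 90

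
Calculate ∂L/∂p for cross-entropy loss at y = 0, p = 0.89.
∂L/∂p = 9.091

∂L/∂p = -y/p + (1-y)/(1-p) = 0 + 1/0.11 = 9.091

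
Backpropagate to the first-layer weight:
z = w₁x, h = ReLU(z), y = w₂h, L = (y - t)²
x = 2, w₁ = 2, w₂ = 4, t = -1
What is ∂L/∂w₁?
∂L/∂w₁ = 272

Forward pass:
z = w₁x = 2×2 = 4
h = ReLU(4) = 4
y = w₂h = 4×4 = 16

Backward pass:
∂L/∂y = 2(y - t) = 2(16 - -1) = 34
∂y/∂h = w₂ = 4
∂h/∂z = 1 (ReLU derivative)
∂z/∂w₁ = x = 2

∂L/∂w₁ = 34 × 4 × 1 × 2 = 272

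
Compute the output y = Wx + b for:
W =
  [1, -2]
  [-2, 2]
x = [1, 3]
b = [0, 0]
y = [-5, 4]

Wx = [1×1 + -2×3, -2×1 + 2×3]
   = [-5, 4]
y = Wx + b = [-5 + 0, 4 + 0] = [-5, 4]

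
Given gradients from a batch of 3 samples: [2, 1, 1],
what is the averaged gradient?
Average gradient = 1.333

Average = (1/3)(2 + 1 + 1) = 4/3 = 1.333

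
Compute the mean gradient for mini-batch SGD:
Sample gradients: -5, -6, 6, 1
Average gradient = -1

Average = (1/4)(-5 + -6 + 6 + 1) = -4/4 = -1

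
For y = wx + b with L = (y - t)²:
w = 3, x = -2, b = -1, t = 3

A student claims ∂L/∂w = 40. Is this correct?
Correct

y = (3)(-2) + -1 = -7
∂L/∂y = 2(y - t) = 2(-7 - 3) = -20
∂y/∂w = x = -2
∂L/∂w = -20 × -2 = 40

Claimed value: 40
Correct: The correct gradient is 40.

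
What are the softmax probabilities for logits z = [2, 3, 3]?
p = [0.1554, 0.4223, 0.4223]

exp(z) = [7.389, 20.09, 20.09]
Sum = 47.56
p = [0.1554, 0.4223, 0.4223]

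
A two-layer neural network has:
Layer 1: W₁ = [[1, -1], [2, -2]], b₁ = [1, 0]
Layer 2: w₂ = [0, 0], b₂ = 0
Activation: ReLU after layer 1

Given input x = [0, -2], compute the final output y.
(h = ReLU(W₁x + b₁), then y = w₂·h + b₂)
y = 0

Layer 1 pre-activation: z₁ = [3, 4]
After ReLU: h = [3, 4]
Layer 2 output: y = 0×3 + 0×4 + 0 = 0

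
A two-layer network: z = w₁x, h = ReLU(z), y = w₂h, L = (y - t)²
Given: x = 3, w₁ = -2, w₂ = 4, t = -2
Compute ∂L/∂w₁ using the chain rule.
∂L/∂w₁ = 0

Forward pass:
z = w₁x = -2×3 = -6
h = ReLU(-6) = 0
y = w₂h = 4×0 = 0

Backward pass:
∂L/∂y = 2(y - t) = 2(0 - -2) = 4
∂y/∂h = w₂ = 4
∂h/∂z = 0 (ReLU derivative)
∂z/∂w₁ = x = 3

∂L/∂w₁ = 4 × 4 × 0 × 3 = 0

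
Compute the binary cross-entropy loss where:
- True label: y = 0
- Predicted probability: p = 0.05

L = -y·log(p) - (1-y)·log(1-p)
L = 0.05129

L = -0·log(0.05) - 1·log(0.95) = -log(0.95) = 0.05129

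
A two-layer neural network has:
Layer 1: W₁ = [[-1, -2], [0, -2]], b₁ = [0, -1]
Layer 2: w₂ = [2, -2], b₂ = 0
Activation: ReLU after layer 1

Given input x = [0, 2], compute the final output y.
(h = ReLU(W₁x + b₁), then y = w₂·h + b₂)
y = 0

Layer 1 pre-activation: z₁ = [-4, -5]
After ReLU: h = [0, 0]
Layer 2 output: y = 2×0 + -2×0 + 0 = 0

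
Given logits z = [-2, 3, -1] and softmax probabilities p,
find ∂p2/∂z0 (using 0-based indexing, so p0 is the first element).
∂p2/∂z0 = -0.0001175

p = softmax(z) = [0.006573, 0.9756, 0.01787]
p2 = 0.01787, p0 = 0.006573

∂p2/∂z0 = -p2 × p0 = -0.01787 × 0.006573 = -0.0001175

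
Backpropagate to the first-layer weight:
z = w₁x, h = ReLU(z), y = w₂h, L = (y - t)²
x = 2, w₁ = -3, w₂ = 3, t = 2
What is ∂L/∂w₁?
∂L/∂w₁ = 0

Forward pass:
z = w₁x = -3×2 = -6
h = ReLU(-6) = 0
y = w₂h = 3×0 = 0

Backward pass:
∂L/∂y = 2(y - t) = 2(0 - 2) = -4
∂y/∂h = w₂ = 3
∂h/∂z = 0 (ReLU derivative)
∂z/∂w₁ = x = 2

∂L/∂w₁ = -4 × 3 × 0 × 2 = 0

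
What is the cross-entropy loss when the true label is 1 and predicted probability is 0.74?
L = 0.3011

L = -1·log(0.74) - 0·log(0.26) = -log(0.74) = 0.3011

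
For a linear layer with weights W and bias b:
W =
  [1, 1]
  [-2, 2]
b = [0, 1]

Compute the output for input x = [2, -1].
y = [1, -5]

Wx = [1×2 + 1×-1, -2×2 + 2×-1]
   = [1, -6]
y = Wx + b = [1 + 0, -6 + 1] = [1, -5]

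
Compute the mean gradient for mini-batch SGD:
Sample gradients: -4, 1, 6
Average gradient = 1

Average = (1/3)(-4 + 1 + 6) = 3/3 = 1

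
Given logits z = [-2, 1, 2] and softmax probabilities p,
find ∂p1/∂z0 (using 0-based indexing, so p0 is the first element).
∂p1/∂z0 = -0.003507

p = softmax(z) = [0.01321, 0.2654, 0.7214]
p1 = 0.2654, p0 = 0.01321

∂p1/∂z0 = -p1 × p0 = -0.2654 × 0.01321 = -0.003507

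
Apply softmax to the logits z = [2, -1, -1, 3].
p = [0.2619, 0.013, 0.013, 0.712]

exp(z) = [7.389, 0.3679, 0.3679, 20.09]
Sum = 28.21
p = [0.2619, 0.013, 0.013, 0.712]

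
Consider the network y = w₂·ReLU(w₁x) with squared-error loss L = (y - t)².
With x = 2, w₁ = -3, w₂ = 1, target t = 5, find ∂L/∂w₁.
∂L/∂w₁ = 0

Forward pass:
z = w₁x = -3×2 = -6
h = ReLU(-6) = 0
y = w₂h = 1×0 = 0

Backward pass:
∂L/∂y = 2(y - t) = 2(0 - 5) = -10
∂y/∂h = w₂ = 1
∂h/∂z = 0 (ReLU derivative)
∂z/∂w₁ = x = 2

∂L/∂w₁ = -10 × 1 × 0 × 2 = 0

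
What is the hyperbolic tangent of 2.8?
0.9926

tanh(2.8) = (e^(2.8) - e^(-2.8))/(e^(2.8) + e^(-2.8)) = 0.9926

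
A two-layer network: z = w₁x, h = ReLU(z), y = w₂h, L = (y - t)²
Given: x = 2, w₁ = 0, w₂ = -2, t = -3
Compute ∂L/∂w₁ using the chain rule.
∂L/∂w₁ = 0

Forward pass:
z = w₁x = 0×2 = 0
h = ReLU(0) = 0
y = w₂h = -2×0 = 0

Backward pass:
∂L/∂y = 2(y - t) = 2(0 - -3) = 6
∂y/∂h = w₂ = -2
∂h/∂z = 0 (ReLU derivative)
∂z/∂w₁ = x = 2

∂L/∂w₁ = 6 × -2 × 0 × 2 = 0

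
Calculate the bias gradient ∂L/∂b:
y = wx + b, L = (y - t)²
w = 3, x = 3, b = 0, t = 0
∂L/∂b = 18

y = wx + b = (3)(3) + 0 = 9
∂L/∂y = 2(y - t) = 2(9 - 0) = 18
∂y/∂b = 1
∂L/∂b = ∂L/∂y · ∂y/∂b = 18 × 1 = 18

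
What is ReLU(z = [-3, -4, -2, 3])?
h = [0, 0, 0, 3]

ReLU applied element-wise: max(0,-3)=0, max(0,-4)=0, max(0,-2)=0, max(0,3)=3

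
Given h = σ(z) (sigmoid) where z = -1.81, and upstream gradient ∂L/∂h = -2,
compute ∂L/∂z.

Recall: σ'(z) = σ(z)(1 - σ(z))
∂L/∂z = -0.2417

σ(-1.81) = 0.1406
σ'(-1.81) = σ(-1.81)(1 - σ(-1.81)) = 0.1406 × 0.8594 = 0.1209
∂L/∂z = ∂L/∂h · σ'(z) = -2 × 0.1209 = -0.2417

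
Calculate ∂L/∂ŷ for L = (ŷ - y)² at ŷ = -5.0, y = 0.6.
∂L/∂ŷ = -11.2

∂L/∂ŷ = 2(ŷ - y) = 2(-5.0 - 0.6) = 2(-5.6) = -11.2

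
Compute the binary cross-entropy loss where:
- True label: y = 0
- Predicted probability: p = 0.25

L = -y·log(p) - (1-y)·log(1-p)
L = 0.2877

L = -0·log(0.25) - 1·log(0.75) = -log(0.75) = 0.2877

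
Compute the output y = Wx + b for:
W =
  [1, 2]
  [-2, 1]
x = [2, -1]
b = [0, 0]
y = [0, -5]

Wx = [1×2 + 2×-1, -2×2 + 1×-1]
   = [0, -5]
y = Wx + b = [0 + 0, -5 + 0] = [0, -5]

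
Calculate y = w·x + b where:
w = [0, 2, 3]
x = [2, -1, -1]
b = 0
y = -5

y = (0)(2) + (2)(-1) + (3)(-1) + 0 = -5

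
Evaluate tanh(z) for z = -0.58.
-0.5227

tanh(-0.58) = (e^(-0.58) - e^(0.58))/(e^(-0.58) + e^(0.58)) = -0.5227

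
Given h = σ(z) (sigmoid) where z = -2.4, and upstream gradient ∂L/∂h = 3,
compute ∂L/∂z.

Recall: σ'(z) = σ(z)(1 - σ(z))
∂L/∂z = 0.2288

σ(-2.4) = 0.08317
σ'(-2.4) = σ(-2.4)(1 - σ(-2.4)) = 0.08317 × 0.9168 = 0.07625
∂L/∂z = ∂L/∂h · σ'(z) = 3 × 0.07625 = 0.2288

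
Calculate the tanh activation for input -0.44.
-0.4136

tanh(-0.44) = (e^(-0.44) - e^(0.44))/(e^(-0.44) + e^(0.44)) = -0.4136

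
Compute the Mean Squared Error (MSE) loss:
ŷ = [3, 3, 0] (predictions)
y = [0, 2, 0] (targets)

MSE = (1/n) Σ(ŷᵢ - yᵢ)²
MSE = 3.333

MSE = (1/3)((3-0)² + (3-2)² + (0-0)²) = (1/3)(9 + 1 + 0) = 3.333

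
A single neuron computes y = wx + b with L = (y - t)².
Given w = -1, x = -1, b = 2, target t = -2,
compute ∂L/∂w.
∂L/∂w = -10

y = wx + b = (-1)(-1) + 2 = 3
∂L/∂y = 2(y - t) = 2(3 - -2) = 10
∂y/∂w = x = -1
∂L/∂w = ∂L/∂y · ∂y/∂w = 10 × -1 = -10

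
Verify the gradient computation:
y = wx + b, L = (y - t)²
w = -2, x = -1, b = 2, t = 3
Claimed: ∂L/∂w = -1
Incorrect

y = (-2)(-1) + 2 = 4
∂L/∂y = 2(y - t) = 2(4 - 3) = 2
∂y/∂w = x = -1
∂L/∂w = 2 × -1 = -2

Claimed value: -1
Incorrect: The correct gradient is -2.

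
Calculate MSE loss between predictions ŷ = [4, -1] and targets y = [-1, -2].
MSE = 13

MSE = (1/2)((4--1)² + (-1--2)²) = (1/2)(25 + 1) = 13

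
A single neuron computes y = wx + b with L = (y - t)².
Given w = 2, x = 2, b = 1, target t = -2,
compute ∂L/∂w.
∂L/∂w = 28

y = wx + b = (2)(2) + 1 = 5
∂L/∂y = 2(y - t) = 2(5 - -2) = 14
∂y/∂w = x = 2
∂L/∂w = ∂L/∂y · ∂y/∂w = 14 × 2 = 28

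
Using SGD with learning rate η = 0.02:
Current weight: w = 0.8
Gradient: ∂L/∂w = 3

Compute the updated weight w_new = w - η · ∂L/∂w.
w_new = 0.74

w_new = w - η·∂L/∂w = 0.8 - 0.02×(3) = 0.8 - (0.06) = 0.74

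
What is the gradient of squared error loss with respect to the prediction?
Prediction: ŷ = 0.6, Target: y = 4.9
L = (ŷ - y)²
∂L/∂ŷ = -8.6

∂L/∂ŷ = 2(ŷ - y) = 2(0.6 - 4.9) = 2(-4.3) = -8.6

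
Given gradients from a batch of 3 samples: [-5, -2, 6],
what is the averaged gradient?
Average gradient = -0.3333

Average = (1/3)(-5 + -2 + 6) = -1/3 = -0.3333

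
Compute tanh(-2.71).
-0.9912

tanh(-2.71) = (e^(-2.71) - e^(2.71))/(e^(-2.71) + e^(2.71)) = -0.9912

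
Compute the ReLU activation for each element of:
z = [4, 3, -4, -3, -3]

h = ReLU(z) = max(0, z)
h = [4, 3, 0, 0, 0]

ReLU applied element-wise: max(0,4)=4, max(0,3)=3, max(0,-4)=0, max(0,-3)=0, max(0,-3)=0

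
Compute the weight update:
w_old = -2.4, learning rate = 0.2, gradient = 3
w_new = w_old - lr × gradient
w_new = -3

w_new = w - η·∂L/∂w = -2.4 - 0.2×(3) = -2.4 - (0.6) = -3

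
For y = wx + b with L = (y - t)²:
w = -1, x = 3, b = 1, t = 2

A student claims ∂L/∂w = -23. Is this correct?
Incorrect

y = (-1)(3) + 1 = -2
∂L/∂y = 2(y - t) = 2(-2 - 2) = -8
∂y/∂w = x = 3
∂L/∂w = -8 × 3 = -24

Claimed value: -23
Incorrect: The correct gradient is -24.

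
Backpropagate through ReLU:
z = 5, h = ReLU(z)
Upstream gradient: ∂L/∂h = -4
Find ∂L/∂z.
∂L/∂z = -4

h = ReLU(5) = 5
Since z > 0: ∂h/∂z = 1
∂L/∂z = ∂L/∂h · ∂h/∂z = -4 × 1 = -4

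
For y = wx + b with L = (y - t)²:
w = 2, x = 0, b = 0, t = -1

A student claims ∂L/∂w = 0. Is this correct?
Correct

y = (2)(0) + 0 = 0
∂L/∂y = 2(y - t) = 2(0 - -1) = 2
∂y/∂w = x = 0
∂L/∂w = 2 × 0 = 0

Claimed value: 0
Correct: The correct gradient is 0.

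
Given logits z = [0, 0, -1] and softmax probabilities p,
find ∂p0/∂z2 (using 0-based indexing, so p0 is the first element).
∂p0/∂z2 = -0.06561

p = softmax(z) = [0.4223, 0.4223, 0.1554]
p0 = 0.4223, p2 = 0.1554

∂p0/∂z2 = -p0 × p2 = -0.4223 × 0.1554 = -0.06561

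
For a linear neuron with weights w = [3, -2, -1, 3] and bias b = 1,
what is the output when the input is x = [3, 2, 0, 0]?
y = 6

y = (3)(3) + (-2)(2) + (-1)(0) + (3)(0) + 1 = 6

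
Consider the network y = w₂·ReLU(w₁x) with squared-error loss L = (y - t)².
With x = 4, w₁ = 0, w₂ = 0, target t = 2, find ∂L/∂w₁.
∂L/∂w₁ = 0

Forward pass:
z = w₁x = 0×4 = 0
h = ReLU(0) = 0
y = w₂h = 0×0 = 0

Backward pass:
∂L/∂y = 2(y - t) = 2(0 - 2) = -4
∂y/∂h = w₂ = 0
∂h/∂z = 0 (ReLU derivative)
∂z/∂w₁ = x = 4

∂L/∂w₁ = -4 × 0 × 0 × 4 = 0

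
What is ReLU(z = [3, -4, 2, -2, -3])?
h = [3, 0, 2, 0, 0]

ReLU applied element-wise: max(0,3)=3, max(0,-4)=0, max(0,2)=2, max(0,-2)=0, max(0,-3)=0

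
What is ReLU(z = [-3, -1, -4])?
h = [0, 0, 0]

ReLU applied element-wise: max(0,-3)=0, max(0,-1)=0, max(0,-4)=0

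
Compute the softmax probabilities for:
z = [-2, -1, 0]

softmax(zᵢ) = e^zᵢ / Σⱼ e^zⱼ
p = [0.09, 0.2447, 0.6652]

exp(z) = [0.1353, 0.3679, 1]
Sum = 1.503
p = [0.09, 0.2447, 0.6652]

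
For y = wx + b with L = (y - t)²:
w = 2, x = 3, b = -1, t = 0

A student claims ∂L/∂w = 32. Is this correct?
Incorrect

y = (2)(3) + -1 = 5
∂L/∂y = 2(y - t) = 2(5 - 0) = 10
∂y/∂w = x = 3
∂L/∂w = 10 × 3 = 30

Claimed value: 32
Incorrect: The correct gradient is 30.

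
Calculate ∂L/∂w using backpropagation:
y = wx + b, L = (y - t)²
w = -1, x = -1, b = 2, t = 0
∂L/∂w = -6

y = wx + b = (-1)(-1) + 2 = 3
∂L/∂y = 2(y - t) = 2(3 - 0) = 6
∂y/∂w = x = -1
∂L/∂w = ∂L/∂y · ∂y/∂w = 6 × -1 = -6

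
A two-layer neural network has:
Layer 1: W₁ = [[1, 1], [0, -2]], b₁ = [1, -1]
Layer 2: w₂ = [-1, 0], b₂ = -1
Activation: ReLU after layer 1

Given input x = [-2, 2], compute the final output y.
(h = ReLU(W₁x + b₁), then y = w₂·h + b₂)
y = -2

Layer 1 pre-activation: z₁ = [1, -5]
After ReLU: h = [1, 0]
Layer 2 output: y = -1×1 + 0×0 + -1 = -2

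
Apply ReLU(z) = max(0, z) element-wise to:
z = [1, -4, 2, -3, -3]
h = [1, 0, 2, 0, 0]

ReLU applied element-wise: max(0,1)=1, max(0,-4)=0, max(0,2)=2, max(0,-3)=0, max(0,-3)=0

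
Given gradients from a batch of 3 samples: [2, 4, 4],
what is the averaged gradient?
Average gradient = 3.333

Average = (1/3)(2 + 4 + 4) = 10/3 = 3.333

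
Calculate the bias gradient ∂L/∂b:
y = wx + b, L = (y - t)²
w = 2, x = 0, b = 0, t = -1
∂L/∂b = 2

y = wx + b = (2)(0) + 0 = 0
∂L/∂y = 2(y - t) = 2(0 - -1) = 2
∂y/∂b = 1
∂L/∂b = ∂L/∂y · ∂y/∂b = 2 × 1 = 2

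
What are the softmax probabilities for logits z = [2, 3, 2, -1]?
p = [0.2097, 0.5701, 0.2097, 0.0104]

exp(z) = [7.389, 20.09, 7.389, 0.3679]
Sum = 35.23
p = [0.2097, 0.5701, 0.2097, 0.0104]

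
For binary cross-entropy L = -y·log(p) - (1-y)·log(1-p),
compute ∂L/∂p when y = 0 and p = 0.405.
∂L/∂p = 1.681

∂L/∂p = -y/p + (1-y)/(1-p) = 0 + 1/0.595 = 1.681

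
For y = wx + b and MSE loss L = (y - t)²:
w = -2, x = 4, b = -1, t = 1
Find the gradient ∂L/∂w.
∂L/∂w = -80

y = wx + b = (-2)(4) + -1 = -9
∂L/∂y = 2(y - t) = 2(-9 - 1) = -20
∂y/∂w = x = 4
∂L/∂w = ∂L/∂y · ∂y/∂w = -20 × 4 = -80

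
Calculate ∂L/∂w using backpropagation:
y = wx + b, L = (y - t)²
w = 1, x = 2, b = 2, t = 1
∂L/∂w = 12

y = wx + b = (1)(2) + 2 = 4
∂L/∂y = 2(y - t) = 2(4 - 1) = 6
∂y/∂w = x = 2
∂L/∂w = ∂L/∂y · ∂y/∂w = 6 × 2 = 12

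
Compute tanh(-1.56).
-0.9154

tanh(-1.56) = (e^(-1.56) - e^(1.56))/(e^(-1.56) + e^(1.56)) = -0.9154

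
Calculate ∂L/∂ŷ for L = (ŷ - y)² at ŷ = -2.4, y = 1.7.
∂L/∂ŷ = -8.2

∂L/∂ŷ = 2(ŷ - y) = 2(-2.4 - 1.7) = 2(-4.1) = -8.2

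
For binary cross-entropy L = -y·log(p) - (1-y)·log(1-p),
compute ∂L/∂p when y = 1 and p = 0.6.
∂L/∂p = -1.667

∂L/∂p = -y/p + (1-y)/(1-p) = -1/0.6 + 0 = -1.667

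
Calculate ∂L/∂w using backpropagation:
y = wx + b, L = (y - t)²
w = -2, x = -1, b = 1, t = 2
∂L/∂w = -2

y = wx + b = (-2)(-1) + 1 = 3
∂L/∂y = 2(y - t) = 2(3 - 2) = 2
∂y/∂w = x = -1
∂L/∂w = ∂L/∂y · ∂y/∂w = 2 × -1 = -2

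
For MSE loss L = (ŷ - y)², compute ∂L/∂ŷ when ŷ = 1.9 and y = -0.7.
∂L/∂ŷ = 5.2

∂L/∂ŷ = 2(ŷ - y) = 2(1.9 - -0.7) = 2(2.6) = 5.2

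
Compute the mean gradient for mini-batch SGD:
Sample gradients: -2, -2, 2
Average gradient = -0.6667

Average = (1/3)(-2 + -2 + 2) = -2/3 = -0.6667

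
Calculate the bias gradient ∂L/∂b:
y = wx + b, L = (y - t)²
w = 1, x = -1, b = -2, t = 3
∂L/∂b = -12

y = wx + b = (1)(-1) + -2 = -3
∂L/∂y = 2(y - t) = 2(-3 - 3) = -12
∂y/∂b = 1
∂L/∂b = ∂L/∂y · ∂y/∂b = -12 × 1 = -12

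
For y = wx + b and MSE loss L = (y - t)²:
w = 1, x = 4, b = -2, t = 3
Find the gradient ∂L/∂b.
∂L/∂b = -2

y = wx + b = (1)(4) + -2 = 2
∂L/∂y = 2(y - t) = 2(2 - 3) = -2
∂y/∂b = 1
∂L/∂b = ∂L/∂y · ∂y/∂b = -2 × 1 = -2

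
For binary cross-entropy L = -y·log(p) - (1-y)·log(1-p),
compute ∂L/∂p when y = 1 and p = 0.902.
∂L/∂p = -1.109

∂L/∂p = -y/p + (1-y)/(1-p) = -1/0.902 + 0 = -1.109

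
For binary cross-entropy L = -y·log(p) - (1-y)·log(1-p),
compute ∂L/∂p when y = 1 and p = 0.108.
∂L/∂p = -9.259

∂L/∂p = -y/p + (1-y)/(1-p) = -1/0.108 + 0 = -9.259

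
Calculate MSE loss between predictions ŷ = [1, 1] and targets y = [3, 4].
MSE = 6.5

MSE = (1/2)((1-3)² + (1-4)²) = (1/2)(4 + 9) = 6.5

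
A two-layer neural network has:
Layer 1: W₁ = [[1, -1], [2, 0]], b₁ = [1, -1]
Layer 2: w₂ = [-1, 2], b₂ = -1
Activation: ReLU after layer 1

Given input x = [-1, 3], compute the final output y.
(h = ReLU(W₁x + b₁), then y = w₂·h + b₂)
y = -1

Layer 1 pre-activation: z₁ = [-3, -3]
After ReLU: h = [0, 0]
Layer 2 output: y = -1×0 + 2×0 + -1 = -1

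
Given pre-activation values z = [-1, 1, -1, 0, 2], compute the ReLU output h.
h = [0, 1, 0, 0, 2]

ReLU applied element-wise: max(0,-1)=0, max(0,1)=1, max(0,-1)=0, max(0,0)=0, max(0,2)=2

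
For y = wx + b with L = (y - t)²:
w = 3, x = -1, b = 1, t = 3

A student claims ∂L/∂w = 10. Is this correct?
Correct

y = (3)(-1) + 1 = -2
∂L/∂y = 2(y - t) = 2(-2 - 3) = -10
∂y/∂w = x = -1
∂L/∂w = -10 × -1 = 10

Claimed value: 10
Correct: The correct gradient is 10.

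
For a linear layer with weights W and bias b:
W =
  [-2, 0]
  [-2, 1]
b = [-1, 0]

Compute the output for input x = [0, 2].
y = [-1, 2]

Wx = [-2×0 + 0×2, -2×0 + 1×2]
   = [0, 2]
y = Wx + b = [0 + -1, 2 + 0] = [-1, 2]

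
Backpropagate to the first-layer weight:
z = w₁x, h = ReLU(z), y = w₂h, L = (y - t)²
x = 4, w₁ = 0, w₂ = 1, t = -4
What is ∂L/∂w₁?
∂L/∂w₁ = 0

Forward pass:
z = w₁x = 0×4 = 0
h = ReLU(0) = 0
y = w₂h = 1×0 = 0

Backward pass:
∂L/∂y = 2(y - t) = 2(0 - -4) = 8
∂y/∂h = w₂ = 1
∂h/∂z = 0 (ReLU derivative)
∂z/∂w₁ = x = 4

∂L/∂w₁ = 8 × 1 × 0 × 4 = 0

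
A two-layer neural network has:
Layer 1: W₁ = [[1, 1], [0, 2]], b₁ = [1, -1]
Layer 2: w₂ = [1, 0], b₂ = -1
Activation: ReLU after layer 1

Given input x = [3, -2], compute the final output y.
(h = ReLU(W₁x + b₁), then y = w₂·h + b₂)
y = 1

Layer 1 pre-activation: z₁ = [2, -5]
After ReLU: h = [2, 0]
Layer 2 output: y = 1×2 + 0×0 + -1 = 1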